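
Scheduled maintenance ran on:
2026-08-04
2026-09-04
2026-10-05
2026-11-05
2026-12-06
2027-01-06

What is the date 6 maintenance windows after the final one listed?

2027-07-11

Gaps between consecutive events: 31, 31, 31, 31, 31 days — a constant 31-day interval.
2027-01-06 + 31 days = 2027-02-06.
2027-02-06 + 31 days = 2027-03-09.
2027-03-09 + 31 days = 2027-04-09.
2027-04-09 + 31 days = 2027-05-10.
2027-05-10 + 31 days = 2027-06-10.
2027-06-10 + 31 days = 2027-07-11.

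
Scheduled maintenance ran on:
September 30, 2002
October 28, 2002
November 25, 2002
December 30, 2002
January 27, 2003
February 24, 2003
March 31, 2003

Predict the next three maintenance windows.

These are Mondays with 28, 28, 35, 28, 28, 35-day gaps.
Each is the final Monday of its month — September 30, 2002 is past the 28th, so '4th Monday' doesn't fit.
Last Monday of April 2003: April 28, 2003.
Last Monday of May 2003: May 26, 2003.
Last Monday of June 2003: June 30, 2003.

April 28, 2003; May 26, 2003; June 30, 2003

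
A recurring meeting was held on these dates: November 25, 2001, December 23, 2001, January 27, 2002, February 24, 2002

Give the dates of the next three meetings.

March 24, 2002; April 28, 2002; May 26, 2002

All dates are Sundays, 28, 35, 28 days apart.
Specifically, the 4th Sunday of each month.
March 2002 — 4th Sunday is March 24, 2002.
April 2002 — 4th Sunday is April 28, 2002.
4th Sunday of May 2002: May 26, 2002.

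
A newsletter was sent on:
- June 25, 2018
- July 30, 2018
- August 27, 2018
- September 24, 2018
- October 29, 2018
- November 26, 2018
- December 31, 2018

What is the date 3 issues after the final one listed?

March 25, 2019

Every date is a Monday; gaps 35, 28, 28, 35, 28, 35 days.
Each is the last Monday of its month (at least one falls on the 29th or later, ruling out '4th Monday').
Last Monday of January 2019: January 28, 2019.
February 2019 ends with Monday February 25, 2019.
March 2019 ends with Monday March 25, 2019.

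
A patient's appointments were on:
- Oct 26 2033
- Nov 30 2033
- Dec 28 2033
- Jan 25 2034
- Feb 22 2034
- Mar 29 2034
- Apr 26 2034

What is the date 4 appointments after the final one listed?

All Wednesdays; the gaps (35, 28, 28, 28, 35, 28) vary with month length.
This is the last Wednesday of each month.
Last Wednesday of May 2034: May 31 2034.
June 2034 ends with Wednesday Jun 28 2034.
Last Wednesday of July 2034: Jul 26 2034.
August 2034 ends with Wednesday Aug 30 2034.

Aug 30 2034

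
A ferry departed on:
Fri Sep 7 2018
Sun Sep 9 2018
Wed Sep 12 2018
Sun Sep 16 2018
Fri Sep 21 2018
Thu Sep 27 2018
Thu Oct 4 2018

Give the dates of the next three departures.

Gaps: 2, 3, 4, 5, 6, 7 days — each gap is 1 larger than the previous one.
Next gap: 8 days. Thu Oct 4 2018 + 8 days = Fri Oct 12 2018.
Next gap: 9 days. Fri Oct 12 2018 + 9 days = Sun Oct 21 2018.
Next gap: 10 days. Sun Oct 21 2018 + 10 days = Wed Oct 31 2018.

Fri Oct 12 2018, Sun Oct 21 2018, Wed Oct 31 2018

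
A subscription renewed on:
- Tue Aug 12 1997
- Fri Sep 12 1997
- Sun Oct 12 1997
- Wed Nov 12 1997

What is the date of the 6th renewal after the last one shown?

Gaps: 31, 30, 31 days — not constant. Every event is on the 12th of the month.
Pattern: the 12th of each month.
December 1997: Fri Dec 12 1997.
Next: January 1998 → Mon Jan 12 1998.
Next: February 1998 → Thu Feb 12 1998.
Next: March 1998 → Thu Mar 12 1998.
April 1998: Sun Apr 12 1998.
Next: May 1998 → Tue May 12 1998.

Tue May 12 1998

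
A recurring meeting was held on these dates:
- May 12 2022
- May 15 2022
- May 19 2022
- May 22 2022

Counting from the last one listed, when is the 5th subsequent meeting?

Every event lands on a Thursday or Sunday (gaps cycle 3, 4, 3).
So the schedule is: every Thursday and Sunday.
The following Thursday is May 26 2022.
The following Sunday is May 29 2022.
The following Thursday is Jun 2 2022.
Next Sunday: Jun 5 2022.
Next Thursday: Jun 9 2022.

Jun 9 2022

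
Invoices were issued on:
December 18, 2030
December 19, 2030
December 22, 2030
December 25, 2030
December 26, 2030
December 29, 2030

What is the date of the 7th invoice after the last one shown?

Gaps: 1, 3, 3, 1, 3 days — not constant, but cyclic with period 3.
The events fall on every Wednesday, Thursday and Sunday.
The following Wednesday is January 1, 2031.
Next Thursday: January 2, 2031.
The following Sunday is January 5, 2031.
Next Wednesday: January 8, 2031.
Next Thursday: January 9, 2031.
The following Sunday is January 12, 2031.
Next Wednesday: January 15, 2031.

January 15, 2031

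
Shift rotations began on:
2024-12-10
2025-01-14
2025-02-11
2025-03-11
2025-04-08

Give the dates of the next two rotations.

2025-05-13, 2025-06-10

All dates are Tuesdays, 35, 28, 28, 28 days apart.
Specifically, the 2nd Tuesday of each month.
May 2025 — 2nd Tuesday is 2025-05-13.
2nd Tuesday of June 2025: 2025-06-10.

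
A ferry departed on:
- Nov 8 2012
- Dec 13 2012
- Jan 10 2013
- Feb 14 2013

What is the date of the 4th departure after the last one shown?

Jun 13 2013

These are Thursdays at 28- or 35-day spacing (35, 28, 35).
The pattern: 2nd Thursday of the month.
2nd Thursday of March 2013: Mar 14 2013.
2nd Thursday of April 2013: Apr 11 2013.
2nd Thursday of May 2013: May 9 2013.
2nd Thursday of June 2013: Jun 13 2013.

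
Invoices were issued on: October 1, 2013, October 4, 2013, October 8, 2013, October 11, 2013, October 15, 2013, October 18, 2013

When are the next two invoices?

October 22, 2013; October 25, 2013

Gaps: 3, 4, 3, 4, 3 days — not constant, but cyclic with period 2.
The events fall on every Tuesday and Friday.
Next Tuesday: October 22, 2013.
Next Friday: October 25, 2013.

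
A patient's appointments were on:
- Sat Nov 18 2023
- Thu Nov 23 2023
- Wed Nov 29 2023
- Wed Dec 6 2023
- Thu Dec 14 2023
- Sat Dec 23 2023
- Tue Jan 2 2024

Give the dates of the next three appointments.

Gaps: 5, 6, 7, 8, 9, 10 days — each gap is 1 larger than the previous one.
Next gap: 11 days. Tue Jan 2 2024 + 11 days = Sat Jan 13 2024.
Next gap: 12 days. Sat Jan 13 2024 + 12 days = Thu Jan 25 2024.
Next gap: 13 days. Thu Jan 25 2024 + 13 days = Wed Feb 7 2024.

Sat Jan 13 2024, Thu Jan 25 2024, Wed Feb 7 2024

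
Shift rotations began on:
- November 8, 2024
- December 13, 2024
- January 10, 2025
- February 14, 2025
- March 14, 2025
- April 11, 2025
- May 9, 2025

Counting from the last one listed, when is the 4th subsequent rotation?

Gaps: 35, 28, 35, 28, 28, 28 days — a mix of 28 and 35. Every date is a Friday.
Each is the 2nd Friday of its month.
June 2025 — 2nd Friday is June 13, 2025.
July 2025 — 2nd Friday is July 11, 2025.
August 2025 — 2nd Friday is August 8, 2025.
September 2025 — 2nd Friday is September 12, 2025.

September 12, 2025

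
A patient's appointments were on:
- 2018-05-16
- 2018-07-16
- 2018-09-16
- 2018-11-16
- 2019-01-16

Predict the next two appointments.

Gaps: 61, 62, 61, 61 days — not constant. Every event is on the 16th of the month.
Pattern: the 16th of every 2 months.
Next: March 2019 → 2019-03-16.
May 2019: 2019-05-16.

2019-03-16, 2019-05-16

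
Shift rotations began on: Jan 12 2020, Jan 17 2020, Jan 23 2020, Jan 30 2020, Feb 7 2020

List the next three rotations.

Feb 16 2020, Feb 26 2020, Mar 8 2020

Gaps: 5, 6, 7, 8 days — each gap is 1 larger than the previous one.
Next gap: 9 days. Feb 7 2020 + 9 days = Feb 16 2020.
Next gap: 10 days. Feb 16 2020 + 10 days = Feb 26 2020.
Next gap: 11 days. Feb 26 2020 + 11 days = Mar 8 2020.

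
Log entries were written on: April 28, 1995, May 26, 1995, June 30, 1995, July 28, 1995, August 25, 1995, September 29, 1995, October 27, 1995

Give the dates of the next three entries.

These are Fridays with 28, 35, 28, 28, 35, 28-day gaps.
Each is the final Friday of its month — June 30, 1995 is past the 28th, so '4th Friday' doesn't fit.
Last Friday of November 1995: November 24, 1995.
December 1995 ends with Friday December 29, 1995.
Last Friday of January 1996: January 26, 1996.

November 24, 1995; December 29, 1995; January 26, 1996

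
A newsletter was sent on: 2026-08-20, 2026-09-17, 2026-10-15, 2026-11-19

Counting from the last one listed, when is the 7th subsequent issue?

These are Thursdays at 28- or 35-day spacing (28, 28, 35).
The pattern: 3rd Thursday of the month.
3rd Thursday of December 2026: 2026-12-17.
January 2027 — 3rd Thursday is 2027-01-21.
3rd Thursday of February 2027: 2027-02-18.
3rd Thursday of March 2027: 2027-03-18.
3rd Thursday of April 2027: 2027-04-15.
3rd Thursday of May 2027: 2027-05-20.
3rd Thursday of June 2027: 2027-06-17.

2027-06-17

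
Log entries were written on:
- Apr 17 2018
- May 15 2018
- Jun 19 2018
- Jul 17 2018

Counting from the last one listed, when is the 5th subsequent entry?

Gaps: 28, 35, 28 days — a mix of 28 and 35. Every date is a Tuesday.
Each is the 3rd Tuesday of its month.
August 2018 — 3rd Tuesday is Aug 21 2018.
3rd Tuesday of September 2018: Sep 18 2018.
3rd Tuesday of October 2018: Oct 16 2018.
November 2018 — 3rd Tuesday is Nov 20 2018.
3rd Tuesday of December 2018: Dec 18 2018.

Dec 18 2018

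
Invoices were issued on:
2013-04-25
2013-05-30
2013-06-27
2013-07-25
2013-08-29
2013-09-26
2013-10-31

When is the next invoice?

Every date is a Thursday; gaps 35, 28, 28, 35, 28, 35 days.
Each is the last Thursday of its month (at least one falls on the 29th or later, ruling out '4th Thursday').
Last Thursday of November 2013: 2013-11-28.

2013-11-28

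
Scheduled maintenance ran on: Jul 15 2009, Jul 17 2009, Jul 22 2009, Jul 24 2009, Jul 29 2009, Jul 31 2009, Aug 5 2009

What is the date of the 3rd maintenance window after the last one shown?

Aug 14 2009

Every event lands on a Wednesday or Friday (gaps cycle 2, 5, 2, 5, 2, 5).
So the schedule is: every Wednesday and Friday.
The following Friday is Aug 7 2009.
The following Wednesday is Aug 12 2009.
The following Friday is Aug 14 2009.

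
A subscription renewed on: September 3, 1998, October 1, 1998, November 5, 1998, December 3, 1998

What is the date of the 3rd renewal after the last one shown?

March 4, 1999

Gaps: 28, 35, 28 days — a mix of 28 and 35. Every date is a Thursday.
Each is the 1st Thursday of its month.
January 1999 — 1st Thursday is January 7, 1999.
February 1999 — 1st Thursday is February 4, 1999.
March 1999 — 1st Thursday is March 4, 1999.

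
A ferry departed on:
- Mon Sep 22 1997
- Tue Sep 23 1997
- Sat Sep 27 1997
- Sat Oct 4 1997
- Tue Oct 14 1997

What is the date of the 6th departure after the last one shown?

Sat Feb 14 1998

The spacing grows by 3 each time: 1, 4, 7, 10 days.
Next gap: 13 days. Tue Oct 14 1997 + 13 days = Mon Oct 27 1997.
Next gap: 16 days. Mon Oct 27 1997 + 16 days = Wed Nov 12 1997.
Next gap: 19 days. Wed Nov 12 1997 + 19 days = Mon Dec 1 1997.
Next gap: 22 days. Mon Dec 1 1997 + 22 days = Tue Dec 23 1997.
Next gap: 25 days. Tue Dec 23 1997 + 25 days = Sat Jan 17 1998.
Next gap: 28 days. Sat Jan 17 1998 + 28 days = Sat Feb 14 1998.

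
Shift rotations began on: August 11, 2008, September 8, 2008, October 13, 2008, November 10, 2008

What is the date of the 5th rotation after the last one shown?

These are Mondays at 28- or 35-day spacing (28, 35, 28).
The pattern: 2nd Monday of the month.
December 2008 — 2nd Monday is December 8, 2008.
2nd Monday of January 2009: January 12, 2009.
2nd Monday of February 2009: February 9, 2009.
March 2009 — 2nd Monday is March 9, 2009.
2nd Monday of April 2009: April 13, 2009.

April 13, 2009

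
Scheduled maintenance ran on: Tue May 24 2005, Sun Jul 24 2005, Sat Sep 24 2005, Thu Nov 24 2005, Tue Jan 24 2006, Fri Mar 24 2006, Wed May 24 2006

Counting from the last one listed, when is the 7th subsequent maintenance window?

Each date is the 24th; the gaps (61, 62, 61, 61, 59, 61) track the month lengths.
The rule is the 24th of every 2 months.
July 2006: Mon Jul 24 2006.
September 2006: Sun Sep 24 2006.
November 2006: Fri Nov 24 2006.
Next: January 2007 → Wed Jan 24 2007.
Next: March 2007 → Sat Mar 24 2007.
Next: May 2007 → Thu May 24 2007.
Next: July 2007 → Tue Jul 24 2007.

Tue Jul 24 2007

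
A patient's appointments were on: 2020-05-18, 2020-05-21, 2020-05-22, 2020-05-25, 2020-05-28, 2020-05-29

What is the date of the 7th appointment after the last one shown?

2020-06-15

The gap pattern 3, 1, 3, 3, 1 repeats every 3 events.
These are the Mondays, Thursdays and Fridays of each week.
Next Monday: 2020-06-01.
Next Thursday: 2020-06-04.
The following Friday is 2020-06-05.
The following Monday is 2020-06-08.
Next Thursday: 2020-06-11.
The following Friday is 2020-06-12.
The following Monday is 2020-06-15.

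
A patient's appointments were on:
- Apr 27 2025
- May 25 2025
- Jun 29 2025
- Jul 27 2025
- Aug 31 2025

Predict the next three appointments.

Sep 28 2025, Oct 26 2025, Nov 30 2025

Every date is a Sunday; gaps 28, 35, 28, 35 days.
Each is the last Sunday of its month (at least one falls on the 29th or later, ruling out '4th Sunday').
September 2025 ends with Sunday Sep 28 2025.
October 2025 ends with Sunday Oct 26 2025.
Last Sunday of November 2025: Nov 30 2025.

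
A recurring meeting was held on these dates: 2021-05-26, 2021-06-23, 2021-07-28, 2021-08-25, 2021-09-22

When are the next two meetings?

All dates are Wednesdays, 28, 35, 28, 28 days apart.
Specifically, the 4th Wednesday of each month.
October 2021 — 4th Wednesday is 2021-10-27.
November 2021 — 4th Wednesday is 2021-11-24.

2021-10-27, 2021-11-24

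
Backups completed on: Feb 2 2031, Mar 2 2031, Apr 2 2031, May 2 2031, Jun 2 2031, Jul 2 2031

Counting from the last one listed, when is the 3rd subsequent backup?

Gaps: 28, 31, 30, 31, 30 days — not constant. Every event is on the 2nd of the month.
Pattern: the 2nd of each month.
August 2031: Aug 2 2031.
Next: September 2031 → Sep 2 2031.
Next: October 2031 → Oct 2 2031.

Oct 2 2031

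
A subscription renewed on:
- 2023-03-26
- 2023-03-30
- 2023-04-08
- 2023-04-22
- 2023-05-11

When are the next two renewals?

Gaps: 4, 9, 14, 19 days — each gap is 5 larger than the previous one.
Next gap: 24 days. 2023-05-11 + 24 days = 2023-06-04.
Next gap: 29 days. 2023-06-04 + 29 days = 2023-07-03.

2023-06-04, 2023-07-03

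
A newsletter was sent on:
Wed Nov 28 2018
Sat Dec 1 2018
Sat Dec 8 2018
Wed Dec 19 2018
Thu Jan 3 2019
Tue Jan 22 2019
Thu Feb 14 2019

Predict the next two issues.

Wed Mar 13 2019, Sat Apr 13 2019

Intervals are 3, 7, 11, 15, 19, 23 days — an arithmetic progression with common difference 4.
Next gap: 27 days. Thu Feb 14 2019 + 27 days = Wed Mar 13 2019.
Next gap: 31 days. Wed Mar 13 2019 + 31 days = Sat Apr 13 2019.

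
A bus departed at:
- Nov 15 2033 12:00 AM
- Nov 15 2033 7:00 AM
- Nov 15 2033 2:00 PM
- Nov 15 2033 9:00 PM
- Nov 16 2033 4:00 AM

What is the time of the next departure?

Nov 16 2033 11:00 AM

Gaps: 7, 7, 7, 7 hours — each event is 7 hours after the previous one.
Nov 16 2033 4:00 AM + 7 h = Nov 16 2033 11:00 AM.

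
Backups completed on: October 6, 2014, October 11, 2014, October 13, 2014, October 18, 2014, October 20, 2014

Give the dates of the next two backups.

October 25, 2014; October 27, 2014

Gaps: 5, 2, 5, 2 days — not constant, but cyclic with period 2.
The events fall on every Monday and Saturday.
Next Saturday: October 25, 2014.
Next Monday: October 27, 2014.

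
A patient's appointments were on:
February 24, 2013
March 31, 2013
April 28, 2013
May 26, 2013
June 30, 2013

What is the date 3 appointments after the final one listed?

September 29, 2013

These are Sundays with 35, 28, 28, 35-day gaps.
Each is the final Sunday of its month — March 31, 2013 is past the 28th, so '4th Sunday' doesn't fit.
Last Sunday of July 2013: July 28, 2013.
August 2013 ends with Sunday August 25, 2013.
Last Sunday of September 2013: September 29, 2013.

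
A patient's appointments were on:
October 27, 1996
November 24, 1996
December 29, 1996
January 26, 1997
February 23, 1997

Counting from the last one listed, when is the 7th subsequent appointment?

September 28, 1997

Every date is a Sunday; gaps 28, 35, 28, 28 days.
Each is the last Sunday of its month (at least one falls on the 29th or later, ruling out '4th Sunday').
March 1997 ends with Sunday March 30, 1997.
April 1997 ends with Sunday April 27, 1997.
Last Sunday of May 1997: May 25, 1997.
June 1997 ends with Sunday June 29, 1997.
July 1997 ends with Sunday July 27, 1997.
August 1997 ends with Sunday August 31, 1997.
September 1997 ends with Sunday September 28, 1997.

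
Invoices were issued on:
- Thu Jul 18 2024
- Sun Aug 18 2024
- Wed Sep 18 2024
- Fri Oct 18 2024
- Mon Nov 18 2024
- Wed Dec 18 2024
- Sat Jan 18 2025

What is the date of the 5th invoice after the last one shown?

Wed Jun 18 2025

The day-of-month is always 18 (31, 31, 30, 31, 30, 31 days between events).
So this recurs on the 18th of each month.
Next: February 2025 → Tue Feb 18 2025.
Next: March 2025 → Tue Mar 18 2025.
Next: April 2025 → Fri Apr 18 2025.
Next: May 2025 → Sun May 18 2025.
June 2025: Wed Jun 18 2025.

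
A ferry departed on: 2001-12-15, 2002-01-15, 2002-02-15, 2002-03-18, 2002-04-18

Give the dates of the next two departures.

The spacing is 31, 31, 31, 31 days — always 31 days.
2002-04-18 + 31 days = 2002-05-19.
2002-05-19 + 31 days = 2002-06-19.

2002-05-19, 2002-06-19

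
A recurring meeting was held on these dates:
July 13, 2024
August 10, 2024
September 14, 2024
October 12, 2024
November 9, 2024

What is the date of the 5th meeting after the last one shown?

These are Saturdays at 28- or 35-day spacing (28, 35, 28, 28).
The pattern: 2nd Saturday of the month.
December 2024 — 2nd Saturday is December 14, 2024.
2nd Saturday of January 2025: January 11, 2025.
2nd Saturday of February 2025: February 8, 2025.
March 2025 — 2nd Saturday is March 8, 2025.
2nd Saturday of April 2025: April 12, 2025.

April 12, 2025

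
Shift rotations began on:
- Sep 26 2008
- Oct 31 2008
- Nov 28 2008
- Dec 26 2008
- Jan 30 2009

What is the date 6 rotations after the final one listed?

These are Fridays with 35, 28, 28, 35-day gaps.
Each is the final Friday of its month — Oct 31 2008 is past the 28th, so '4th Friday' doesn't fit.
Last Friday of February 2009: Feb 27 2009.
Last Friday of March 2009: Mar 27 2009.
April 2009 ends with Friday Apr 24 2009.
Last Friday of May 2009: May 29 2009.
June 2009 ends with Friday Jun 26 2009.
Last Friday of July 2009: Jul 31 2009.

Jul 31 2009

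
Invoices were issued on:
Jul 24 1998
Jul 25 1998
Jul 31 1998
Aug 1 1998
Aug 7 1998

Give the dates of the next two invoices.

Aug 8 1998, Aug 14 1998

Gaps: 1, 6, 1, 6 days — not constant, but cyclic with period 2.
The events fall on every Friday and Saturday.
The following Saturday is Aug 8 1998.
The following Friday is Aug 14 1998.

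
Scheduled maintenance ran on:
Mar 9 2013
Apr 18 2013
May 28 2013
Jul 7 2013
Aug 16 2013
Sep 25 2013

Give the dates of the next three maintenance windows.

Nov 4 2013, Dec 14 2013, Jan 23 2014

Gaps between consecutive events: 40, 40, 40, 40, 40 days — a constant 40-day interval.
Sep 25 2013 + 40 days = Nov 4 2013.
Nov 4 2013 + 40 days = Dec 14 2013.
Dec 14 2013 + 40 days = Jan 23 2014.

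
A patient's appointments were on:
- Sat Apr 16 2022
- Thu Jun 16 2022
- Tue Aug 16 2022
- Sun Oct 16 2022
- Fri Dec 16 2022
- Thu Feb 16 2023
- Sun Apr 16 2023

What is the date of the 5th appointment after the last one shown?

Fri Feb 16 2024

Gaps: 61, 61, 61, 61, 62, 59 days — not constant. Every event is on the 16th of the month.
Pattern: the 16th of every 2 months.
June 2023: Fri Jun 16 2023.
August 2023: Wed Aug 16 2023.
Next: October 2023 → Mon Oct 16 2023.
Next: December 2023 → Sat Dec 16 2023.
Next: February 2024 → Fri Feb 16 2024.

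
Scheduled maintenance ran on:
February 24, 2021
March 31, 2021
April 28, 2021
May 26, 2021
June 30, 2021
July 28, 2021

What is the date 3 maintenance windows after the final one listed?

October 27, 2021

Every date is a Wednesday; gaps 35, 28, 28, 35, 28 days.
Each is the last Wednesday of its month (at least one falls on the 29th or later, ruling out '4th Wednesday').
Last Wednesday of August 2021: August 25, 2021.
September 2021 ends with Wednesday September 29, 2021.
October 2021 ends with Wednesday October 27, 2021.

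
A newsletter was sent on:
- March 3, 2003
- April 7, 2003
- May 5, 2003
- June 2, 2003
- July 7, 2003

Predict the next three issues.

These are Mondays at 28- or 35-day spacing (35, 28, 28, 35).
The pattern: 1st Monday of the month.
1st Monday of August 2003: August 4, 2003.
September 2003 — 1st Monday is September 1, 2003.
October 2003 — 1st Monday is October 6, 2003.

August 4, 2003; September 1, 2003; October 6, 2003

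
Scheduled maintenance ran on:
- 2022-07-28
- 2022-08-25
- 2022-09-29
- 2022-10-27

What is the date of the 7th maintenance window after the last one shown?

All Thursdays; the gaps (28, 35, 28) vary with month length.
This is the last Thursday of each month.
Last Thursday of November 2022: 2022-11-24.
Last Thursday of December 2022: 2022-12-29.
Last Thursday of January 2023: 2023-01-26.
Last Thursday of February 2023: 2023-02-23.
Last Thursday of March 2023: 2023-03-30.
April 2023 ends with Thursday 2023-04-27.
Last Thursday of May 2023: 2023-05-25.

2023-05-25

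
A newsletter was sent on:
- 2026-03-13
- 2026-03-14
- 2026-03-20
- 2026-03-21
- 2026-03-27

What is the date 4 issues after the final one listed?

2026-04-10

The gap pattern 1, 6, 1, 6 repeats every 2 events.
These are the Fridays and Saturdays of each week.
Next Saturday: 2026-03-28.
The following Friday is 2026-04-03.
The following Saturday is 2026-04-04.
The following Friday is 2026-04-10.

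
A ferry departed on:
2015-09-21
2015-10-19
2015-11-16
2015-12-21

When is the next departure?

All dates are Mondays, 28, 28, 35 days apart.
Specifically, the 3rd Monday of each month.
January 2016 — 3rd Monday is 2016-01-18.

2016-01-18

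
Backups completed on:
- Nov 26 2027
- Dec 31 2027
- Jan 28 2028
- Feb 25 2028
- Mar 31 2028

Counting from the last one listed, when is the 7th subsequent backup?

Oct 27 2028

These are Fridays with 35, 28, 28, 35-day gaps.
Each is the final Friday of its month — Dec 31 2027 is past the 28th, so '4th Friday' doesn't fit.
April 2028 ends with Friday Apr 28 2028.
Last Friday of May 2028: May 26 2028.
Last Friday of June 2028: Jun 30 2028.
Last Friday of July 2028: Jul 28 2028.
August 2028 ends with Friday Aug 25 2028.
September 2028 ends with Friday Sep 29 2028.
October 2028 ends with Friday Oct 27 2028.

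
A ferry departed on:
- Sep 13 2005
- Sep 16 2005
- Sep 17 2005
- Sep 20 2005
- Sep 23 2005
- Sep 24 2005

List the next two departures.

The gap pattern 3, 1, 3, 3, 1 repeats every 3 events.
These are the Tuesdays, Fridays and Saturdays of each week.
The following Tuesday is Sep 27 2005.
The following Friday is Sep 30 2005.

Sep 27 2005, Sep 30 2005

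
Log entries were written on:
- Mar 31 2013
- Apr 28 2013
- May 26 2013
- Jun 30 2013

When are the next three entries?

Jul 28 2013, Aug 25 2013, Sep 29 2013

All Sundays; the gaps (28, 28, 35) vary with month length.
This is the last Sunday of each month.
July 2013 ends with Sunday Jul 28 2013.
Last Sunday of August 2013: Aug 25 2013.
September 2013 ends with Sunday Sep 29 2013.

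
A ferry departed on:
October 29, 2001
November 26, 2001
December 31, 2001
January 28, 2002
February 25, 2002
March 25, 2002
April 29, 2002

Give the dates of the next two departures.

May 27, 2002; June 24, 2002

Every date is a Monday; gaps 28, 35, 28, 28, 28, 35 days.
Each is the last Monday of its month (at least one falls on the 29th or later, ruling out '4th Monday').
May 2002 ends with Monday May 27, 2002.
Last Monday of June 2002: June 24, 2002.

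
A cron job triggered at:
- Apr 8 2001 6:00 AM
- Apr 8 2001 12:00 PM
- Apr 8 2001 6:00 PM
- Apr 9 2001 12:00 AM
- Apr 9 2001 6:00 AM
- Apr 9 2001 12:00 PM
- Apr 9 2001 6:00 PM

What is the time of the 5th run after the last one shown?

Spacing: 6, 6, 6, 6, 6, 6 h — constant 6 h.
Apr 9 2001 6:00 PM + 6 h = Apr 10 2001 12:00 AM.
Apr 10 2001 12:00 AM + 6 h = Apr 10 2001 6:00 AM.
Apr 10 2001 6:00 AM + 6 h = Apr 10 2001 12:00 PM.
Apr 10 2001 12:00 PM + 6 h = Apr 10 2001 6:00 PM.
Apr 10 2001 6:00 PM + 6 h = Apr 11 2001 12:00 AM.

Apr 11 2001 12:00 AM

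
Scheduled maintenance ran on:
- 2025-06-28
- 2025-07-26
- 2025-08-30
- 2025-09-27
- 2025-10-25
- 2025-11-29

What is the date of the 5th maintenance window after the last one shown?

2026-04-25

These are Saturdays with 28, 35, 28, 28, 35-day gaps.
Each is the final Saturday of its month — 2025-08-30 is past the 28th, so '4th Saturday' doesn't fit.
Last Saturday of December 2025: 2025-12-27.
Last Saturday of January 2026: 2026-01-31.
Last Saturday of February 2026: 2026-02-28.
Last Saturday of March 2026: 2026-03-28.
April 2026 ends with Saturday 2026-04-25.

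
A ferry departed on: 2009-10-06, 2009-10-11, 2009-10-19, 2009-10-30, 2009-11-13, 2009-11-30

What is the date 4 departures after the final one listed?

Gaps: 5, 8, 11, 14, 17 days — each gap is 3 larger than the previous one.
Next gap: 20 days. 2009-11-30 + 20 days = 2009-12-20.
Next gap: 23 days. 2009-12-20 + 23 days = 2010-01-12.
Next gap: 26 days. 2010-01-12 + 26 days = 2010-02-07.
Next gap: 29 days. 2010-02-07 + 29 days = 2010-03-08.

2010-03-08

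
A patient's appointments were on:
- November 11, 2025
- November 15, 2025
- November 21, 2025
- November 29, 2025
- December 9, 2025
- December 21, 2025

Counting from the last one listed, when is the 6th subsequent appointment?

April 14, 2026

Gaps: 4, 6, 8, 10, 12 days — each gap is 2 larger than the previous one.
Next gap: 14 days. December 21, 2025 + 14 days = January 4, 2026.
Next gap: 16 days. January 4, 2026 + 16 days = January 20, 2026.
Next gap: 18 days. January 20, 2026 + 18 days = February 7, 2026.
Next gap: 20 days. February 7, 2026 + 20 days = February 27, 2026.
Next gap: 22 days. February 27, 2026 + 22 days = March 21, 2026.
Next gap: 24 days. March 21, 2026 + 24 days = April 14, 2026.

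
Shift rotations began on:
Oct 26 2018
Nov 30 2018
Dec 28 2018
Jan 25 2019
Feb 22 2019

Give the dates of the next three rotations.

Mar 29 2019, Apr 26 2019, May 31 2019

These are Fridays with 35, 28, 28, 28-day gaps.
Each is the final Friday of its month — Nov 30 2018 is past the 28th, so '4th Friday' doesn't fit.
March 2019 ends with Friday Mar 29 2019.
April 2019 ends with Friday Apr 26 2019.
May 2019 ends with Friday May 31 2019.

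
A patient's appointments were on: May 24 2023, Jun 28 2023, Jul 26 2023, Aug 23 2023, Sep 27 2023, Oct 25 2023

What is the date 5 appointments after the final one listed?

Mar 27 2024

Gaps: 35, 28, 28, 35, 28 days — a mix of 28 and 35. Every date is a Wednesday.
Each is the 4th Wednesday of its month.
4th Wednesday of November 2023: Nov 22 2023.
December 2023 — 4th Wednesday is Dec 27 2023.
4th Wednesday of January 2024: Jan 24 2024.
February 2024 — 4th Wednesday is Feb 28 2024.
4th Wednesday of March 2024: Mar 27 2024.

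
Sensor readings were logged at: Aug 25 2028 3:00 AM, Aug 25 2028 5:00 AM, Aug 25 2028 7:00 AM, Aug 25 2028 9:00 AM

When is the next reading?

Gaps: 2, 2, 2 hours — each event is 2 hours after the previous one.
Aug 25 2028 9:00 AM + 2 h = Aug 25 2028 11:00 AM.

Aug 25 2028 11:00 AM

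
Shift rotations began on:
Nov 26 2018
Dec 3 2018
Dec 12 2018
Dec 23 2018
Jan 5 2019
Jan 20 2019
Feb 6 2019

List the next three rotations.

Feb 25 2019, Mar 18 2019, Apr 10 2019

Gaps: 7, 9, 11, 13, 15, 17 days — each gap is 2 larger than the previous one.
Next gap: 19 days. Feb 6 2019 + 19 days = Feb 25 2019.
Next gap: 21 days. Feb 25 2019 + 21 days = Mar 18 2019.
Next gap: 23 days. Mar 18 2019 + 23 days = Apr 10 2019.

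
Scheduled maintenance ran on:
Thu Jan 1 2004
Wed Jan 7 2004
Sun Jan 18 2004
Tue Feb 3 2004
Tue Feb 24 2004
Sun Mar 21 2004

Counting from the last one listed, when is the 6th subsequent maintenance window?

Tue Dec 7 2004

The spacing grows by 5 each time: 6, 11, 16, 21, 26 days.
Next gap: 31 days. Sun Mar 21 2004 + 31 days = Wed Apr 21 2004.
Next gap: 36 days. Wed Apr 21 2004 + 36 days = Thu May 27 2004.
Next gap: 41 days. Thu May 27 2004 + 41 days = Wed Jul 7 2004.
Next gap: 46 days. Wed Jul 7 2004 + 46 days = Sun Aug 22 2004.
Next gap: 51 days. Sun Aug 22 2004 + 51 days = Tue Oct 12 2004.
Next gap: 56 days. Tue Oct 12 2004 + 56 days = Tue Dec 7 2004.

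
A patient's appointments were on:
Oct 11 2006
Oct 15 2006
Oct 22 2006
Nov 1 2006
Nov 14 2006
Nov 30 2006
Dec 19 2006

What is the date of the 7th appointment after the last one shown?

Jul 24 2007

The spacing grows by 3 each time: 4, 7, 10, 13, 16, 19 days.
Next gap: 22 days. Dec 19 2006 + 22 days = Jan 10 2007.
Next gap: 25 days. Jan 10 2007 + 25 days = Feb 4 2007.
Next gap: 28 days. Feb 4 2007 + 28 days = Mar 4 2007.
Next gap: 31 days. Mar 4 2007 + 31 days = Apr 4 2007.
Next gap: 34 days. Apr 4 2007 + 34 days = May 8 2007.
Next gap: 37 days. May 8 2007 + 37 days = Jun 14 2007.
Next gap: 40 days. Jun 14 2007 + 40 days = Jul 24 2007.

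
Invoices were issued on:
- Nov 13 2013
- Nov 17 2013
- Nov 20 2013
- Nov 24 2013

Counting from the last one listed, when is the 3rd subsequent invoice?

The gap pattern 4, 3, 4 repeats every 2 events.
These are the Wednesdays and Sundays of each week.
The following Wednesday is Nov 27 2013.
Next Sunday: Dec 1 2013.
Next Wednesday: Dec 4 2013.

Dec 4 2013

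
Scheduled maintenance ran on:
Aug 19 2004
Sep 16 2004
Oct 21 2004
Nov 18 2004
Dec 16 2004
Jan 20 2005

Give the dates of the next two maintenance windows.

Feb 17 2005, Mar 17 2005

All dates are Thursdays, 28, 35, 28, 28, 35 days apart.
Specifically, the 3rd Thursday of each month.
February 2005 — 3rd Thursday is Feb 17 2005.
March 2005 — 3rd Thursday is Mar 17 2005.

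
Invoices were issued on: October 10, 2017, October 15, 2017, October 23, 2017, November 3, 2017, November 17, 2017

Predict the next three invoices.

December 4, 2017; December 24, 2017; January 16, 2018

Intervals are 5, 8, 11, 14 days — an arithmetic progression with common difference 3.
Next gap: 17 days. November 17, 2017 + 17 days = December 4, 2017.
Next gap: 20 days. December 4, 2017 + 20 days = December 24, 2017.
Next gap: 23 days. December 24, 2017 + 23 days = January 16, 2018.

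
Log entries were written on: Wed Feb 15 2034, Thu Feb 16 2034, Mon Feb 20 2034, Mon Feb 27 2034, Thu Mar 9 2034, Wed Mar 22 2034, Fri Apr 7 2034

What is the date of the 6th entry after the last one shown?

Gaps: 1, 4, 7, 10, 13, 16 days — each gap is 3 larger than the previous one.
Next gap: 19 days. Fri Apr 7 2034 + 19 days = Wed Apr 26 2034.
Next gap: 22 days. Wed Apr 26 2034 + 22 days = Thu May 18 2034.
Next gap: 25 days. Thu May 18 2034 + 25 days = Mon Jun 12 2034.
Next gap: 28 days. Mon Jun 12 2034 + 28 days = Mon Jul 10 2034.
Next gap: 31 days. Mon Jul 10 2034 + 31 days = Thu Aug 10 2034.
Next gap: 34 days. Thu Aug 10 2034 + 34 days = Wed Sep 13 2034.

Wed Sep 13 2034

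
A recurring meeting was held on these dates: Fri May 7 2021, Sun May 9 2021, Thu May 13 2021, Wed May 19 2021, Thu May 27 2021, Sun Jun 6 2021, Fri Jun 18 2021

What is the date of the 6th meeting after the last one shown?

Sun Oct 10 2021

The spacing grows by 2 each time: 2, 4, 6, 8, 10, 12 days.
Next gap: 14 days. Fri Jun 18 2021 + 14 days = Fri Jul 2 2021.
Next gap: 16 days. Fri Jul 2 2021 + 16 days = Sun Jul 18 2021.
Next gap: 18 days. Sun Jul 18 2021 + 18 days = Thu Aug 5 2021.
Next gap: 20 days. Thu Aug 5 2021 + 20 days = Wed Aug 25 2021.
Next gap: 22 days. Wed Aug 25 2021 + 22 days = Thu Sep 16 2021.
Next gap: 24 days. Thu Sep 16 2021 + 24 days = Sun Oct 10 2021.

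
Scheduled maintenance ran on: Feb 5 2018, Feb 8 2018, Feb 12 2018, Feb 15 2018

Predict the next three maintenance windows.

The gap pattern 3, 4, 3 repeats every 2 events.
These are the Mondays and Thursdays of each week.
Next Monday: Feb 19 2018.
Next Thursday: Feb 22 2018.
Next Monday: Feb 26 2018.

Feb 19 2018, Feb 22 2018, Feb 26 2018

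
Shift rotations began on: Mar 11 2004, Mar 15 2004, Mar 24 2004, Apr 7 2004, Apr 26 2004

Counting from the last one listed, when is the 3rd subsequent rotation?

Jul 22 2004

Gaps: 4, 9, 14, 19 days — each gap is 5 larger than the previous one.
Next gap: 24 days. Apr 26 2004 + 24 days = May 20 2004.
Next gap: 29 days. May 20 2004 + 29 days = Jun 18 2004.
Next gap: 34 days. Jun 18 2004 + 34 days = Jul 22 2004.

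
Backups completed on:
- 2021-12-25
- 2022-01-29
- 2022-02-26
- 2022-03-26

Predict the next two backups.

2022-04-30, 2022-05-28

These are Saturdays with 35, 28, 28-day gaps.
Each is the final Saturday of its month — 2022-01-29 is past the 28th, so '4th Saturday' doesn't fit.
April 2022 ends with Saturday 2022-04-30.
Last Saturday of May 2022: 2022-05-28.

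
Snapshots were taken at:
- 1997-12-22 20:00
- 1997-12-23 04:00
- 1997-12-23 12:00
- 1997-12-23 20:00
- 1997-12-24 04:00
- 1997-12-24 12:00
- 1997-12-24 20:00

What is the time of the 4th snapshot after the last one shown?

1997-12-26 04:00

The interval is a steady 8 hours (8, 8, 8, 8, 8, 8).
1997-12-24 20:00 + 8 h = 1997-12-25 04:00.
1997-12-25 04:00 + 8 h = 1997-12-25 12:00.
1997-12-25 12:00 + 8 h = 1997-12-25 20:00.
1997-12-25 20:00 + 8 h = 1997-12-26 04:00.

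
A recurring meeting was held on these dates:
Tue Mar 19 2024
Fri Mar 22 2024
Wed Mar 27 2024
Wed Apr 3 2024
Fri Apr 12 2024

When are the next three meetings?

Intervals are 3, 5, 7, 9 days — an arithmetic progression with common difference 2.
Next gap: 11 days. Fri Apr 12 2024 + 11 days = Tue Apr 23 2024.
Next gap: 13 days. Tue Apr 23 2024 + 13 days = Mon May 6 2024.
Next gap: 15 days. Mon May 6 2024 + 15 days = Tue May 21 2024.

Tue Apr 23 2024, Mon May 6 2024, Tue May 21 2024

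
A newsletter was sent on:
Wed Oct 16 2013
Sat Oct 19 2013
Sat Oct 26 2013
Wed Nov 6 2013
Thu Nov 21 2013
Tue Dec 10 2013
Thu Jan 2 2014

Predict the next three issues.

Intervals are 3, 7, 11, 15, 19, 23 days — an arithmetic progression with common difference 4.
Next gap: 27 days. Thu Jan 2 2014 + 27 days = Wed Jan 29 2014.
Next gap: 31 days. Wed Jan 29 2014 + 31 days = Sat Mar 1 2014.
Next gap: 35 days. Sat Mar 1 2014 + 35 days = Sat Apr 5 2014.

Wed Jan 29 2014, Sat Mar 1 2014, Sat Apr 5 2014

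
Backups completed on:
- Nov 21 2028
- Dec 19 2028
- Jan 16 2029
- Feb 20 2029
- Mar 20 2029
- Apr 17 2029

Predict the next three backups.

May 15 2029, Jun 19 2029, Jul 17 2029

All dates are Tuesdays, 28, 28, 35, 28, 28 days apart.
Specifically, the 3rd Tuesday of each month.
May 2029 — 3rd Tuesday is May 15 2029.
3rd Tuesday of June 2029: Jun 19 2029.
3rd Tuesday of July 2029: Jul 17 2029.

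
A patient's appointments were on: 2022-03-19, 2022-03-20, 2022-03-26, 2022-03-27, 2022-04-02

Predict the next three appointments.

2022-04-03, 2022-04-09, 2022-04-10

Every event lands on a Saturday or Sunday (gaps cycle 1, 6, 1, 6).
So the schedule is: every Saturday and Sunday.
The following Sunday is 2022-04-03.
The following Saturday is 2022-04-09.
Next Sunday: 2022-04-10.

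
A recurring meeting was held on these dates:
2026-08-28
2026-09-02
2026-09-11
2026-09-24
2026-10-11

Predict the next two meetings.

2026-11-01, 2026-11-26

The spacing grows by 4 each time: 5, 9, 13, 17 days.
Next gap: 21 days. 2026-10-11 + 21 days = 2026-11-01.
Next gap: 25 days. 2026-11-01 + 25 days = 2026-11-26.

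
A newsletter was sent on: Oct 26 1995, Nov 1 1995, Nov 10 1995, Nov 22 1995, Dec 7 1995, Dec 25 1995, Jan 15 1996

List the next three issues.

Gaps: 6, 9, 12, 15, 18, 21 days — each gap is 3 larger than the previous one.
Next gap: 24 days. Jan 15 1996 + 24 days = Feb 8 1996.
Next gap: 27 days. Feb 8 1996 + 27 days = Mar 6 1996.
Next gap: 30 days. Mar 6 1996 + 30 days = Apr 5 1996.

Feb 8 1996, Mar 6 1996, Apr 5 1996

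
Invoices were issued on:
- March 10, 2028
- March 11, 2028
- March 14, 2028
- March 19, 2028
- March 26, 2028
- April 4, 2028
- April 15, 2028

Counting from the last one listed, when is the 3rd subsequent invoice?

May 30, 2028

Gaps: 1, 3, 5, 7, 9, 11 days — each gap is 2 larger than the previous one.
Next gap: 13 days. April 15, 2028 + 13 days = April 28, 2028.
Next gap: 15 days. April 28, 2028 + 15 days = May 13, 2028.
Next gap: 17 days. May 13, 2028 + 17 days = May 30, 2028.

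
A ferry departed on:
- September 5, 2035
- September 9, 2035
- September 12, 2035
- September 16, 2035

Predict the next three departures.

September 19, 2035; September 23, 2035; September 26, 2035

The gap pattern 4, 3, 4 repeats every 2 events.
These are the Wednesdays and Sundays of each week.
The following Wednesday is September 19, 2035.
Next Sunday: September 23, 2035.
Next Wednesday: September 26, 2035.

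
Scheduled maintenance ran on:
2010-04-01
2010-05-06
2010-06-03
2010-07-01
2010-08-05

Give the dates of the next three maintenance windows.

These are Thursdays at 28- or 35-day spacing (35, 28, 28, 35).
The pattern: 1st Thursday of the month.
September 2010 — 1st Thursday is 2010-09-02.
October 2010 — 1st Thursday is 2010-10-07.
November 2010 — 1st Thursday is 2010-11-04.

2010-09-02, 2010-10-07, 2010-11-04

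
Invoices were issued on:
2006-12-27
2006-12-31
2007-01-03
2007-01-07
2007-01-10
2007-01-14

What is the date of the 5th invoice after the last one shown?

The gap pattern 4, 3, 4, 3, 4 repeats every 2 events.
These are the Wednesdays and Sundays of each week.
The following Wednesday is 2007-01-17.
Next Sunday: 2007-01-21.
Next Wednesday: 2007-01-24.
The following Sunday is 2007-01-28.
Next Wednesday: 2007-01-31.

2007-01-31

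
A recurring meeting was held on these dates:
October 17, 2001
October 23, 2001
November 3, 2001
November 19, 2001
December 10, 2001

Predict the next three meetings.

Gaps: 6, 11, 16, 21 days — each gap is 5 larger than the previous one.
Next gap: 26 days. December 10, 2001 + 26 days = January 5, 2002.
Next gap: 31 days. January 5, 2002 + 31 days = February 5, 2002.
Next gap: 36 days. February 5, 2002 + 36 days = March 13, 2002.

January 5, 2002; February 5, 2002; March 13, 2002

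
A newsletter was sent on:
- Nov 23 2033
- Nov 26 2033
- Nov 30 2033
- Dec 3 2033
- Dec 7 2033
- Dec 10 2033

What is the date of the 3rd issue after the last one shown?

The gap pattern 3, 4, 3, 4, 3 repeats every 2 events.
These are the Wednesdays and Saturdays of each week.
The following Wednesday is Dec 14 2033.
Next Saturday: Dec 17 2033.
Next Wednesday: Dec 21 2033.

Dec 21 2033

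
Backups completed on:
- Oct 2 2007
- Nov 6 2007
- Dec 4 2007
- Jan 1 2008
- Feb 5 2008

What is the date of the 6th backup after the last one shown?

Aug 5 2008

Gaps: 35, 28, 28, 35 days — a mix of 28 and 35. Every date is a Tuesday.
Each is the 1st Tuesday of its month.
1st Tuesday of March 2008: Mar 4 2008.
April 2008 — 1st Tuesday is Apr 1 2008.
May 2008 — 1st Tuesday is May 6 2008.
June 2008 — 1st Tuesday is Jun 3 2008.
July 2008 — 1st Tuesday is Jul 1 2008.
1st Tuesday of August 2008: Aug 5 2008.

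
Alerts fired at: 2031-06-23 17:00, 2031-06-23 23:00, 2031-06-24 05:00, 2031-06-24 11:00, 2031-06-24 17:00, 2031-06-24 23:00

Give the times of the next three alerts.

2031-06-25 05:00, 2031-06-25 11:00, 2031-06-25 17:00

Spacing: 6, 6, 6, 6, 6 h — constant 6 h.
2031-06-24 23:00 + 6 h = 2031-06-25 05:00.
2031-06-25 05:00 + 6 h = 2031-06-25 11:00.
2031-06-25 11:00 + 6 h = 2031-06-25 17:00.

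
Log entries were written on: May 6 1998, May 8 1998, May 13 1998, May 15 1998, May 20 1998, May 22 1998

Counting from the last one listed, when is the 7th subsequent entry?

Every event lands on a Wednesday or Friday (gaps cycle 2, 5, 2, 5, 2).
So the schedule is: every Wednesday and Friday.
The following Wednesday is May 27 1998.
Next Friday: May 29 1998.
Next Wednesday: Jun 3 1998.
Next Friday: Jun 5 1998.
Next Wednesday: Jun 10 1998.
Next Friday: Jun 12 1998.
The following Wednesday is Jun 17 1998.

Jun 17 1998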